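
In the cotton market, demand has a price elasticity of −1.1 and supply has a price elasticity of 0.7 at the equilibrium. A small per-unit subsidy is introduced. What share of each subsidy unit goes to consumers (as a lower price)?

For a small subsidy around the equilibrium, the benefit split depends on the relative slopes, which at a point are proportional to the elasticities.
Buyer share = εs/(εs + |εd|) = 0.7/(0.7 + 1.1) = 7/18; seller share = |εd|/(εs + |εd|) = 11/18.

Consumer share = 7/18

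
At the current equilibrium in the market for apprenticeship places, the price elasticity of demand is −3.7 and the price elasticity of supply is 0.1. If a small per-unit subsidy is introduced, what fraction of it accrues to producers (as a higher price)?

Producer share = 37/38

For a small subsidy around the equilibrium, the benefit split depends on the relative slopes, which at a point are proportional to the elasticities.
Buyer share = εs/(εs + |εd|) = 0.1/(0.1 + 3.7) = 1/38; seller share = |εd|/(εs + |εd|) = 37/38.
So producers capture 37/38 of the subsidy.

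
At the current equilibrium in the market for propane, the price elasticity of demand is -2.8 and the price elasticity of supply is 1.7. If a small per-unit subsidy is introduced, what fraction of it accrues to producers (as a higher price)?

For a small subsidy around the equilibrium, the benefit split depends on the relative slopes, which at a point are proportional to the elasticities.
Buyer share = εs/(εs + |εd|) = 1.7/(1.7 + 2.8) = 17/45; seller share = |εd|/(εs + |εd|) = 28/45.
So producers capture 28/45 of the subsidy.

Producer share = 28/45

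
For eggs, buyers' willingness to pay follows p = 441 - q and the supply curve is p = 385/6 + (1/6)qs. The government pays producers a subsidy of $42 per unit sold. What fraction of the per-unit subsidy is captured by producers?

Producer share = 1/7

Pre-subsidy: 441 - q = 385/6 + (1/6)q gives q* = 323 and p* = 118.
With the subsidy, sellers receive ps = pb + 42 for each unit, where pb is the price buyers pay.
On the curves, pb = 441 - q and ps = 385/6 + (1/6)q; the wedge ps − pb = 42 gives 385/6 + (1/6)q − (441 - q) = 42, so q' = 359.
Then pb = 441 − 1·359 = 82 and ps = 385/6 + (1/6)·359 = 124.
Buyers' price falls by p* − pb = 118 − 82 = 36; sellers' price rises by ps − p* = 124 − 118 = 6.
So producers capture 6/42 = 1/7 of each unit of subsidy.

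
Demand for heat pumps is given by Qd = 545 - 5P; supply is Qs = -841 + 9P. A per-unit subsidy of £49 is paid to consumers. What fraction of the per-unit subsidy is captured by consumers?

Consumer share = 9/14

Pre-subsidy: 545 - 5P = -841 + 9P gives P* = 99, Q* = 50.
With the rebate, buyers effectively pay Pb = Ps − 49, where Ps is the price sellers receive.
Demand in terms of Ps becomes Qd = 545 − 5(Ps − 49) = 790 - 5Ps. Setting this equal to supply: 790 - 5Ps = -841 + 9Ps, so Ps = 116.5.
Buyers pay Pb = 116.5 − 49 = 67.5; Q' = -841 + 9·116.5 = 207.5.
Buyers' price falls by P* − Pb = 99 − 67.5 = 31.5; sellers' price rises by Ps − P* = 116.5 − 99 = 17.5.
So consumers capture 31.5/49 = 9/14 of each unit of subsidy.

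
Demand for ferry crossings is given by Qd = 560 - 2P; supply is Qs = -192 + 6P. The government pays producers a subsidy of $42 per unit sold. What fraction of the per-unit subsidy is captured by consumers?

Consumer share = 0.75

Pre-subsidy: 560 - 2P = -192 + 6P gives P* = 94, Q* = 372.
With the subsidy, sellers receive Ps = Pb + 42 for each unit, where Pb is the price buyers pay.
Supply in terms of Pb becomes Qs = -192 + 6(Pb + 42) = 60 + 6Pb. Setting this equal to demand: 560 - 2Pb = 60 + 6Pb, so Pb = 62.5.
Sellers receive Ps = 62.5 + 42 = 104.5; Q' = 560 − 2·62.5 = 435.
Buyers' price falls by P* − Pb = 94 − 62.5 = 31.5; sellers' price rises by Ps − P* = 104.5 − 94 = 10.5.
So consumers capture 31.5/42 = 0.75 of each unit of subsidy.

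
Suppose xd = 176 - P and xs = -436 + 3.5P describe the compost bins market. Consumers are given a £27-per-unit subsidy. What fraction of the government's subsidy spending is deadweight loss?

DWL / government spending = 21/122

Pre-subsidy: 176 - P = -436 + 3.5P gives P* = 136, x* = 40.
With the rebate, buyers effectively pay Pb = Ps − 27, where Ps is the price sellers receive.
Demand in terms of Ps becomes xd = 176 − 1(Ps − 27) = 203 - Ps. Setting this equal to supply: 203 - Ps = -436 + 3.5Ps, so Ps = 142.
Buyers pay Pb = 142 − 27 = 115; x' = -436 + 3.5·142 = 61.
ΔCS = ½(40 + 61)(136 − 115) = 1060.5; ΔPS = ½(40 + 61)(142 − 136) = 303.
Government spending = 27 × 61 = 1647.
DWL = ½ × 27 × (61 − 40) = 283.5; fraction = 283.5 / 1647 = 21/122.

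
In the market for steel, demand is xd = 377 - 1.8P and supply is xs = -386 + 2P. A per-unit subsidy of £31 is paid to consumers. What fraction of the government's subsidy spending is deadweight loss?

DWL / government spending = 279/854

Pre-subsidy: 377 - 1.8P = -386 + 2P gives P* = 3815/19, x* = 296/19.
With the rebate, buyers effectively pay Pb = Ps − 31, where Ps is the price sellers receive.
Demand in terms of Ps becomes xd = 377 − 1.8(Ps − 31) = 432.8 - 1.8Ps. Setting this equal to supply: 432.8 - 1.8Ps = -386 + 2Ps, so Ps = 4094/19.
Buyers pay Pb = 4094/19 − 31 = 3505/19; x' = -386 + 2·(4094/19) = 854/19.
ΔCS = ½(296/19 + 854/19)(3815/19 − 3505/19) = 178250/361; ΔPS = ½(296/19 + 854/19)(4094/19 − 3815/19) = 160425/361.
Government spending = 31 × 854/19 = 26474/19.
DWL = ½ × 31 × (854/19 − 296/19) = 8649/19; fraction = (8649/19) / (26474/19) = 279/854.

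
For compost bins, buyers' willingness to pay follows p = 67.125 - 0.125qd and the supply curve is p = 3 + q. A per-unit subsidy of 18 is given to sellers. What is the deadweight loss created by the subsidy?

Deadweight loss = 144

Pre-subsidy: 67.125 - 0.125q = 3 + q gives q* = 57 and p* = 60.
With the subsidy, sellers receive ps = pb + 18 for each unit, where pb is the price buyers pay.
On the curves, pb = 67.125 - 0.125q and ps = 3 + q; the wedge ps − pb = 18 gives 3 + q − (67.125 - 0.125q) = 18, so q' = 73.
Then pb = 67.125 − 0.125·73 = 58 and ps = 3 + 1·73 = 76.
The subsidy expands output by 73 − 57 = 16 past the efficient level; on those units the gap between marginal cost and willingness to pay runs from 0 up to 18.
DWL = ½ × 18 × 16 = 144.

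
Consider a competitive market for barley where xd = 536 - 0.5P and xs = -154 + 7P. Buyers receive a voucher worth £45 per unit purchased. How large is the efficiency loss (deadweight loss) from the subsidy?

Deadweight loss = £472.5

Pre-subsidy: 536 - 0.5P = -154 + 7P gives P* = 92, x* = 490.
With the rebate, buyers effectively pay Pb = Ps − 45, where Ps is the price sellers receive.
Demand in terms of Ps becomes xd = 536 − 0.5(Ps − 45) = 558.5 - 0.5Ps. Setting this equal to supply: 558.5 - 0.5Ps = -154 + 7Ps, so Ps = 95.
Buyers pay Pb = 95 − 45 = 50; x' = -154 + 7·95 = 511.
The subsidy expands output by 511 − 490 = 21 past the efficient level; on those units the gap between marginal cost and willingness to pay runs from 0 up to 45.
DWL = ½ × 45 × 21 = 472.5.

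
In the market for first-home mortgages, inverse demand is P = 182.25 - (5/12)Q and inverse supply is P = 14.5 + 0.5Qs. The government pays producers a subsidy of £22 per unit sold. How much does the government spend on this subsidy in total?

Government cost = £4554

Pre-subsidy: 182.25 - (5/12)Q = 14.5 + 0.5Q gives Q* = 183 and P* = 106.
With the subsidy, sellers receive Ps = Pb + 22 for each unit, where Pb is the price buyers pay.
On the curves, Pb = 182.25 - (5/12)Q and Ps = 14.5 + 0.5Q; the wedge Ps − Pb = 22 gives 14.5 + 0.5Q − (182.25 - (5/12)Q) = 22, so Q' = 207.
Then Pb = 182.25 − (5/12)·207 = 96 and Ps = 14.5 + 0.5·207 = 118.
Government outlay = subsidy × quantity = 22 × 207 = 4554.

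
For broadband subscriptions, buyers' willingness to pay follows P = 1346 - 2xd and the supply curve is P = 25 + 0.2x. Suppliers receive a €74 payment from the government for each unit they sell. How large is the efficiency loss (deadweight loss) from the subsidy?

Deadweight loss = 13690/11

Pre-subsidy: 1346 - 2x = 25 + 0.2x gives x* = 6605/11 and P* = 1596/11.
With the subsidy, sellers receive Ps = Pb + 74 for each unit, where Pb is the price buyers pay.
On the curves, Pb = 1346 - 2x and Ps = 25 + 0.2x; the wedge Ps − Pb = 74 gives 25 + 0.2x − (1346 - 2x) = 74, so x' = 6975/11.
Then Pb = 1346 − 2·(6975/11) = 856/11 and Ps = 25 + 0.2·(6975/11) = 1670/11.
The subsidy expands output by 6975/11 − 6605/11 = 370/11 past the efficient level; on those units the gap between marginal cost and willingness to pay runs from 0 up to 74.
DWL = ½ × 74 × 370/11 = 13690/11.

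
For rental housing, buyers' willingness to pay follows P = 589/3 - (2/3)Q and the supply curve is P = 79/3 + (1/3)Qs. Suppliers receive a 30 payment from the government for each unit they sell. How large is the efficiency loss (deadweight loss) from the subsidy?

Deadweight loss = 450

Pre-subsidy: 589/3 - (2/3)Q = 79/3 + (1/3)Q gives Q* = 170 and P* = 83.
With the subsidy, sellers receive Ps = Pb + 30 for each unit, where Pb is the price buyers pay.
On the curves, Pb = 589/3 - (2/3)Q and Ps = 79/3 + (1/3)Q; the wedge Ps − Pb = 30 gives 79/3 + (1/3)Q − (589/3 - (2/3)Q) = 30, so Q' = 200.
Then Pb = 589/3 − (2/3)·200 = 63 and Ps = 79/3 + (1/3)·200 = 93.
The subsidy expands output by 200 − 170 = 30 past the efficient level; on those units the gap between marginal cost and willingness to pay runs from 0 up to 30.
DWL = ½ × 30 × 30 = 450.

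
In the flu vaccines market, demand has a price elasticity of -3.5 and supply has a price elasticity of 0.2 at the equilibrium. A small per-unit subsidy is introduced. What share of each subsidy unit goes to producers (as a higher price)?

For a small subsidy around the equilibrium, the benefit split depends on the relative slopes, which at a point are proportional to the elasticities.
Buyer share = εs/(εs + |εd|) = 0.2/(0.2 + 3.5) = 2/37; seller share = |εd|/(εs + |εd|) = 35/37.
So producers capture 35/37 of the subsidy.

Producer share = 35/37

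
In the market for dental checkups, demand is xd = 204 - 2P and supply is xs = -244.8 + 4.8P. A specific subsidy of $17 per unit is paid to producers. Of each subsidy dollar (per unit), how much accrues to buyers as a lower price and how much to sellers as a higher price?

Pre-subsidy: 204 - 2P = -244.8 + 4.8P gives P* = 66, x* = 72.
With the subsidy, sellers receive Ps = Pb + 17 for each unit, where Pb is the price buyers pay.
Supply in terms of Pb becomes xs = -244.8 + 4.8(Pb + 17) = -163.2 + 4.8Pb. Setting this equal to demand: 204 - 2Pb = -163.2 + 4.8Pb, so Pb = 54.
Sellers receive Ps = 54 + 17 = 71; x' = 204 − 2·54 = 96.
Buyers' price falls by P* − Pb = 66 − 54 = 12; sellers' price rises by Ps − P* = 71 − 66 = 5.

Buyers gain $12 per unit; sellers gain $5 per unit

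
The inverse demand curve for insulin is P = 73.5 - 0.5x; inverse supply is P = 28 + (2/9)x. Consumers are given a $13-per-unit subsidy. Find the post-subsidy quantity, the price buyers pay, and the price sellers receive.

Pre-subsidy: 73.5 - 0.5x = 28 + (2/9)x gives x* = 63 and P* = 42.
With the rebate, buyers effectively pay Pb = Ps − 13, where Ps is the price sellers receive.
On the curves, Pb = 73.5 - 0.5x and Ps = 28 + (2/9)x; the wedge Ps − Pb = 13 gives 28 + (2/9)x − (73.5 - 0.5x) = 13, so x' = 81.
Then Pb = 73.5 − 0.5·81 = 33 and Ps = 28 + (2/9)·81 = 46.

x' = 81; buyers pay $33; sellers receive $46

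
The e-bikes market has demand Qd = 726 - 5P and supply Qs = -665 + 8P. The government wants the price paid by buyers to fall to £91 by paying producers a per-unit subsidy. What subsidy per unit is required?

Required subsidy s = £26 per unit

At a buyer price of 91, quantity demanded is 726 − 5·91 = 271.
Sellers supply 271 only when they receive Ps with -665 + 8·Ps = 271, i.e. Ps = 117.
s = Ps − Pb = 117 − 91 = 26.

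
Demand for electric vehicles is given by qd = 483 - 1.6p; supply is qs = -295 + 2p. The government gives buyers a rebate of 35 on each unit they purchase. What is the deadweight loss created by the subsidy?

Pre-subsidy: 483 - 1.6p = -295 + 2p gives p* = 1945/9, q* = 1235/9.
With the rebate, buyers effectively pay pb = ps − 35, where ps is the price sellers receive.
Demand in terms of ps becomes qd = 483 − 1.6(ps − 35) = 539 - 1.6ps. Setting this equal to supply: 539 - 1.6ps = -295 + 2ps, so ps = 695/3.
Buyers pay pb = 695/3 − 35 = 590/3; q' = -295 + 2·(695/3) = 505/3.
The subsidy expands output by 505/3 − 1235/9 = 280/9 past the efficient level; on those units the gap between marginal cost and willingness to pay runs from 0 up to 35.
DWL = ½ × 35 × 280/9 = 4900/9.

Deadweight loss = 4900/9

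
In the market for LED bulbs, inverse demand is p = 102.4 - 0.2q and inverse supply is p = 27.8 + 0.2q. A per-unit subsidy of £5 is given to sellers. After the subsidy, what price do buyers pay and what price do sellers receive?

Buyers pay £62.6; sellers receive £67.6

Pre-subsidy: 102.4 - 0.2q = 27.8 + 0.2q gives q* = 186.5 and p* = 65.1.
With the subsidy, sellers receive ps = pb + 5 for each unit, where pb is the price buyers pay.
On the curves, pb = 102.4 - 0.2q and ps = 27.8 + 0.2q; the wedge ps − pb = 5 gives 27.8 + 0.2q − (102.4 - 0.2q) = 5, so q' = 199.
Then pb = 102.4 − 0.2·199 = 62.6 and ps = 27.8 + 0.2·199 = 67.6.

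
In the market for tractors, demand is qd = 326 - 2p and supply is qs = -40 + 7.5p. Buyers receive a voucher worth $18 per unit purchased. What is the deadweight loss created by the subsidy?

Pre-subsidy: 326 - 2p = -40 + 7.5p gives p* = 732/19, q* = 4730/19.
With the rebate, buyers effectively pay pb = ps − 18, where ps is the price sellers receive.
Demand in terms of ps becomes qd = 326 − 2(ps − 18) = 362 - 2ps. Setting this equal to supply: 362 - 2ps = -40 + 7.5ps, so ps = 804/19.
Buyers pay pb = 804/19 − 18 = 462/19; q' = -40 + 7.5·(804/19) = 5270/19.
The subsidy expands output by 5270/19 − 4730/19 = 540/19 past the efficient level; on those units the gap between marginal cost and willingness to pay runs from 0 up to 18.
DWL = ½ × 18 × 540/19 = 4860/19.

Deadweight loss = 4860/19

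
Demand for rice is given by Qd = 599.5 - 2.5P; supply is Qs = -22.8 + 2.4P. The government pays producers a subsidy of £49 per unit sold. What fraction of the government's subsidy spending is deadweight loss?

Pre-subsidy: 599.5 - 2.5P = -22.8 + 2.4P gives P* = 127, Q* = 282.
With the subsidy, sellers receive Ps = Pb + 49 for each unit, where Pb is the price buyers pay.
Supply in terms of Pb becomes Qs = -22.8 + 2.4(Pb + 49) = 94.8 + 2.4Pb. Setting this equal to demand: 599.5 - 2.5Pb = 94.8 + 2.4Pb, so Pb = 103.
Sellers receive Ps = 103 + 49 = 152; Q' = 599.5 − 2.5·103 = 342.
ΔCS = ½(282 + 342)(127 − 103) = 7488; ΔPS = ½(282 + 342)(152 − 127) = 7800.
Government spending = 49 × 342 = 16758.
DWL = ½ × 49 × (342 − 282) = 1470; fraction = 1470 / 16758 = 5/57.

DWL / government spending = 5/57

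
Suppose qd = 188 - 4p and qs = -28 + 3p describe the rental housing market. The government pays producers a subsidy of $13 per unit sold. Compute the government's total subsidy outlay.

Pre-subsidy: 188 - 4p = -28 + 3p gives p* = 216/7, q* = 452/7.
With the subsidy, sellers receive ps = pb + 13 for each unit, where pb is the price buyers pay.
Supply in terms of pb becomes qs = -28 + 3(pb + 13) = 11 + 3pb. Setting this equal to demand: 188 - 4pb = 11 + 3pb, so pb = 177/7.
Sellers receive ps = 177/7 + 13 = 268/7; q' = 188 − 4·(177/7) = 608/7.
Government outlay = subsidy × quantity = 13 × 608/7 = 7904/7.

Government cost = 7904/7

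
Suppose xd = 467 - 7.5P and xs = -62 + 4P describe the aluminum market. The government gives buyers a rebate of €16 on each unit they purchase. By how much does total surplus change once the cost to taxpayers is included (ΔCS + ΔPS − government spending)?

Pre-subsidy: 467 - 7.5P = -62 + 4P gives P* = 46, x* = 122.
With the rebate, buyers effectively pay Pb = Ps − 16, where Ps is the price sellers receive.
Demand in terms of Ps becomes xd = 467 − 7.5(Ps − 16) = 587 - 7.5Ps. Setting this equal to supply: 587 - 7.5Ps = -62 + 4Ps, so Ps = 1298/23.
Buyers pay Pb = 1298/23 − 16 = 930/23; x' = -62 + 4·(1298/23) = 3766/23.
ΔCS = ½(122 + 3766/23)(46 − 930/23) = 420608/529; ΔPS = ½(122 + 3766/23)(1298/23 − 46) = 788640/529.
Government spending = 16 × 3766/23 = 60256/23.
Net change = 420608/529 + 788640/529 − 60256/23 = -7680/23. The loss equals the DWL triangle ½·16·960/23.

Net change in total surplus = -7680/23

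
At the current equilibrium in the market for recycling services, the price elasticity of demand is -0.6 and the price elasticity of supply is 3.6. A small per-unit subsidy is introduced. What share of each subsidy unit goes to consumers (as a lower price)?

For a small subsidy around the equilibrium, the benefit split depends on the relative slopes, which at a point are proportional to the elasticities.
Buyer share = εs/(εs + |εd|) = 3.6/(3.6 + 0.6) = 6/7; seller share = |εd|/(εs + |εd|) = 1/7.

Consumer share = 6/7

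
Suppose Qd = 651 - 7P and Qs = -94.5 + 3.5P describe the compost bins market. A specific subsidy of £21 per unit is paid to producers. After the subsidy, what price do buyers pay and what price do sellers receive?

Pre-subsidy: 651 - 7P = -94.5 + 3.5P gives P* = 71, Q* = 154.
With the subsidy, sellers receive Ps = Pb + 21 for each unit, where Pb is the price buyers pay.
Supply in terms of Pb becomes Qs = -94.5 + 3.5(Pb + 21) = -21 + 3.5Pb. Setting this equal to demand: 651 - 7Pb = -21 + 3.5Pb, so Pb = 64.
Sellers receive Ps = 64 + 21 = 85; Q' = 651 − 7·64 = 203.

Buyers pay £64; sellers receive £85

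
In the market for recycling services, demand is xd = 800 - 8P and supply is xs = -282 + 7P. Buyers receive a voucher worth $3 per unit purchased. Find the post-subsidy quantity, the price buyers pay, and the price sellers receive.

Pre-subsidy: 800 - 8P = -282 + 7P gives P* = 1082/15, x* = 3344/15.
With the rebate, buyers effectively pay Pb = Ps − 3, where Ps is the price sellers receive.
Demand in terms of Ps becomes xd = 800 − 8(Ps − 3) = 824 - 8Ps. Setting this equal to supply: 824 - 8Ps = -282 + 7Ps, so Ps = 1106/15.
Buyers pay Pb = 1106/15 − 3 = 1061/15; x' = -282 + 7·(1106/15) = 3512/15.

x' = 3512/15; buyers pay 1061/15; sellers receive 1106/15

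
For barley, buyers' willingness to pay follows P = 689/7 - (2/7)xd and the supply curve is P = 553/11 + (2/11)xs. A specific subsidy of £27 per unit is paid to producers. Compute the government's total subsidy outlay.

Pre-subsidy: 689/7 - (2/7)x = 553/11 + (2/11)x gives x* = 103 and P* = 69.
With the subsidy, sellers receive Ps = Pb + 27 for each unit, where Pb is the price buyers pay.
On the curves, Pb = 689/7 - (2/7)x and Ps = 553/11 + (2/11)x; the wedge Ps − Pb = 27 gives 553/11 + (2/11)x − (689/7 - (2/7)x) = 27, so x' = 160.75.
Then Pb = 689/7 − (2/7)·160.75 = 52.5 and Ps = 553/11 + (2/11)·160.75 = 79.5.
Government outlay = subsidy × quantity = 27 × 160.75 = 4340.25.

Government cost = £4340.25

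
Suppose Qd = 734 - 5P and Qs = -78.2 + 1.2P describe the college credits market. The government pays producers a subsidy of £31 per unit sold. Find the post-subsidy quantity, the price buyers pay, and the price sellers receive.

Q' = 109; buyers pay £125; sellers receive £156

Pre-subsidy: 734 - 5P = -78.2 + 1.2P gives P* = 131, Q* = 79.
With the subsidy, sellers receive Ps = Pb + 31 for each unit, where Pb is the price buyers pay.
Supply in terms of Pb becomes Qs = -78.2 + 1.2(Pb + 31) = -41 + 1.2Pb. Setting this equal to demand: 734 - 5Pb = -41 + 1.2Pb, so Pb = 125.
Sellers receive Ps = 125 + 31 = 156; Q' = 734 − 5·125 = 109.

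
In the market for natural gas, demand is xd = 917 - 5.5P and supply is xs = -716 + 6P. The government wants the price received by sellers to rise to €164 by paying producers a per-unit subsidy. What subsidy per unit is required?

At a seller price of 164, quantity supplied is -716 + 6·164 = 268.
Buyers absorb 268 only when they pay Pb with 917 − 5.5·Pb = 268, i.e. Pb = 118.
s = Ps − Pb = 164 − 118 = 46.

Required subsidy s = €46 per unit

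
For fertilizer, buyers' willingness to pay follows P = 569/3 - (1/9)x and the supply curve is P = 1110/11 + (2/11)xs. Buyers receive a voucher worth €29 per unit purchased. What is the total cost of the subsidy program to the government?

Pre-subsidy: 569/3 - (1/9)x = 1110/11 + (2/11)x gives x* = 303 and P* = 156.
With the rebate, buyers effectively pay Pb = Ps − 29, where Ps is the price sellers receive.
On the curves, Pb = 569/3 - (1/9)x and Ps = 1110/11 + (2/11)x; the wedge Ps − Pb = 29 gives 1110/11 + (2/11)x − (569/3 - (1/9)x) = 29, so x' = 402.
Then Pb = 569/3 − (1/9)·402 = 145 and Ps = 1110/11 + (2/11)·402 = 174.
Government outlay = subsidy × quantity = 29 × 402 = 11658.

Government cost = €11658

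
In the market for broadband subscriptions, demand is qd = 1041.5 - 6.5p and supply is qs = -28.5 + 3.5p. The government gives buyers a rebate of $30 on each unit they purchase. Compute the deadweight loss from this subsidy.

Pre-subsidy: 1041.5 - 6.5p = -28.5 + 3.5p gives p* = 107, q* = 346.
With the rebate, buyers effectively pay pb = ps − 30, where ps is the price sellers receive.
Demand in terms of ps becomes qd = 1041.5 − 6.5(ps − 30) = 1236.5 - 6.5ps. Setting this equal to supply: 1236.5 - 6.5ps = -28.5 + 3.5ps, so ps = 126.5.
Buyers pay pb = 126.5 − 30 = 96.5; q' = -28.5 + 3.5·126.5 = 414.25.
The subsidy expands output by 414.25 − 346 = 68.25 past the efficient level; on those units the gap between marginal cost and willingness to pay runs from 0 up to 30.
DWL = ½ × 30 × 68.25 = 1023.75.

Deadweight loss = $1023.75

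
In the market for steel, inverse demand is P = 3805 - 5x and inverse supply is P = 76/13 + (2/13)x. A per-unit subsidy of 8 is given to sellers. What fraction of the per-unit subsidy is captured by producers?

Pre-subsidy: 3805 - 5x = 76/13 + (2/13)x gives x* = 49389/67 and P* = 7990/67.
With the subsidy, sellers receive Ps = Pb + 8 for each unit, where Pb is the price buyers pay.
On the curves, Pb = 3805 - 5x and Ps = 76/13 + (2/13)x; the wedge Ps − Pb = 8 gives 76/13 + (2/13)x − (3805 - 5x) = 8, so x' = 49493/67.
Then Pb = 3805 − 5·(49493/67) = 7470/67 and Ps = 76/13 + (2/13)·(49493/67) = 8006/67.
Buyers' price falls by P* − Pb = 7990/67 − 7470/67 = 520/67; sellers' price rises by Ps − P* = 8006/67 − 7990/67 = 16/67.
So producers capture (16/67)/8 = 2/67 of each unit of subsidy.

Producer share = 2/67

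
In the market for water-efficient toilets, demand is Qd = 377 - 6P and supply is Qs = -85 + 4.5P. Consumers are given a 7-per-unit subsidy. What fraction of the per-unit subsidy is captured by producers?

Pre-subsidy: 377 - 6P = -85 + 4.5P gives P* = 44, Q* = 113.
With the rebate, buyers effectively pay Pb = Ps − 7, where Ps is the price sellers receive.
Demand in terms of Ps becomes Qd = 377 − 6(Ps − 7) = 419 - 6Ps. Setting this equal to supply: 419 - 6Ps = -85 + 4.5Ps, so Ps = 48.
Buyers pay Pb = 48 − 7 = 41; Q' = -85 + 4.5·48 = 131.
Buyers' price falls by P* − Pb = 44 − 41 = 3; sellers' price rises by Ps − P* = 48 − 44 = 4.
So producers capture 4/7 = 4/7 of each unit of subsidy.

Producer share = 4/7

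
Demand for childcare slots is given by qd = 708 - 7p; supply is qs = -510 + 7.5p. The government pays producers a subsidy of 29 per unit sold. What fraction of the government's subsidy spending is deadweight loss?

Pre-subsidy: 708 - 7p = -510 + 7.5p gives p* = 84, q* = 120.
With the subsidy, sellers receive ps = pb + 29 for each unit, where pb is the price buyers pay.
Supply in terms of pb becomes qs = -510 + 7.5(pb + 29) = -292.5 + 7.5pb. Setting this equal to demand: 708 - 7pb = -292.5 + 7.5pb, so pb = 69.
Sellers receive ps = 69 + 29 = 98; q' = 708 − 7·69 = 225.
ΔCS = ½(120 + 225)(84 − 69) = 2587.5; ΔPS = ½(120 + 225)(98 − 84) = 2415.
Government spending = 29 × 225 = 6525.
DWL = ½ × 29 × (225 − 120) = 1522.5; fraction = 1522.5 / 6525 = 7/30.

DWL / government spending = 7/30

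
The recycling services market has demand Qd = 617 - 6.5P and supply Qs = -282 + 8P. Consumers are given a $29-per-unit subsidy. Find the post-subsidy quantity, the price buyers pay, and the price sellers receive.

Q' = 318; buyers pay $46; sellers receive $75

Pre-subsidy: 617 - 6.5P = -282 + 8P gives P* = 62, Q* = 214.
With the rebate, buyers effectively pay Pb = Ps − 29, where Ps is the price sellers receive.
Demand in terms of Ps becomes Qd = 617 − 6.5(Ps − 29) = 805.5 - 6.5Ps. Setting this equal to supply: 805.5 - 6.5Ps = -282 + 8Ps, so Ps = 75.
Buyers pay Pb = 75 − 29 = 46; Q' = -282 + 8·75 = 318.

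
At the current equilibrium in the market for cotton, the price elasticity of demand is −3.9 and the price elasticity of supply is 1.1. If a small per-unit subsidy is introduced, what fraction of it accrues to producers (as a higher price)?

For a small subsidy around the equilibrium, the benefit split depends on the relative slopes, which at a point are proportional to the elasticities.
Buyer share = εs/(εs + |εd|) = 1.1/(1.1 + 3.9) = 0.22; seller share = |εd|/(εs + |εd|) = 0.78.
So producers capture 0.78 of the subsidy.

Producer share = 0.78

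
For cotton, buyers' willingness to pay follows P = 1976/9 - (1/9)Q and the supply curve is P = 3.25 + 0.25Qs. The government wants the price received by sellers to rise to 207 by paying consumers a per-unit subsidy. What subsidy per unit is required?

Required subsidy s = 78 per unit

At a seller price of 207, quantity supplied is -13 + 4·207 = 815.
Buyers absorb 815 only when they pay Pb = 1976/9 − (1/9)·815 = 129.
s = Ps − Pb = 207 − 129 = 78.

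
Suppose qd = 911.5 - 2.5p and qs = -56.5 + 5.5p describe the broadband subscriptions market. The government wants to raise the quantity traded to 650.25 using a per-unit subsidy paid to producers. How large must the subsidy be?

Required subsidy s = 24 per unit

At q = 650.25, invert demand for the buyer price: pb = (911.5 − 650.25)/2.5 = 104.5; invert supply for the seller price: ps = (650.25 − (-56.5))/5.5 = 128.5.
The subsidy must fill the gap: s = ps − pb = 128.5 − 104.5 = 24.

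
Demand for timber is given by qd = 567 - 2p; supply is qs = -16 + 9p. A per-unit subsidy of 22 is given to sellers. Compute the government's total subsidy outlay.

Government cost = 10934

Pre-subsidy: 567 - 2p = -16 + 9p gives p* = 53, q* = 461.
With the subsidy, sellers receive ps = pb + 22 for each unit, where pb is the price buyers pay.
Supply in terms of pb becomes qs = -16 + 9(pb + 22) = 182 + 9pb. Setting this equal to demand: 567 - 2pb = 182 + 9pb, so pb = 35.
Sellers receive ps = 35 + 22 = 57; q' = 567 − 2·35 = 497.
Government outlay = subsidy × quantity = 22 × 497 = 10934.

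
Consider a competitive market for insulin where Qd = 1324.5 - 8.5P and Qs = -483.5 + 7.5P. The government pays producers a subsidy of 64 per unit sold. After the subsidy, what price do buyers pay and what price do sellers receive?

Pre-subsidy: 1324.5 - 8.5P = -483.5 + 7.5P gives P* = 113, Q* = 364.
With the subsidy, sellers receive Ps = Pb + 64 for each unit, where Pb is the price buyers pay.
Supply in terms of Pb becomes Qs = -483.5 + 7.5(Pb + 64) = -3.5 + 7.5Pb. Setting this equal to demand: 1324.5 - 8.5Pb = -3.5 + 7.5Pb, so Pb = 83.
Sellers receive Ps = 83 + 64 = 147; Q' = 1324.5 − 8.5·83 = 619.

Buyers pay 83; sellers receive 147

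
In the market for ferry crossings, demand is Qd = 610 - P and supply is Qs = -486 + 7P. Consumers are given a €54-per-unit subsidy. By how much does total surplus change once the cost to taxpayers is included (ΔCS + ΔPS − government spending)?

Pre-subsidy: 610 - P = -486 + 7P gives P* = 137, Q* = 473.
With the rebate, buyers effectively pay Pb = Ps − 54, where Ps is the price sellers receive.
Demand in terms of Ps becomes Qd = 610 − 1(Ps − 54) = 664 - Ps. Setting this equal to supply: 664 - Ps = -486 + 7Ps, so Ps = 143.75.
Buyers pay Pb = 143.75 − 54 = 89.75; Q' = -486 + 7·143.75 = 520.25.
ΔCS = ½(473 + 520.25)(137 − 89.75) = 23465.53125; ΔPS = ½(473 + 520.25)(143.75 − 137) = 3352.21875.
Government spending = 54 × 520.25 = 28093.5.
Net change = 23465.53125 + 3352.21875 − 28093.5 = -1275.75. The loss equals the DWL triangle ½·54·47.25.

Net change in total surplus = -€1275.75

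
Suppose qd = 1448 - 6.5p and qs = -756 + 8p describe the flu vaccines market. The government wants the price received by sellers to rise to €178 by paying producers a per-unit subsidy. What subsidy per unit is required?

Required subsidy s = €58 per unit

At a seller price of 178, quantity supplied is -756 + 8·178 = 668.
Buyers absorb 668 only when they pay pb with 1448 − 6.5·pb = 668, i.e. pb = 120.
s = ps − pb = 178 − 120 = 58.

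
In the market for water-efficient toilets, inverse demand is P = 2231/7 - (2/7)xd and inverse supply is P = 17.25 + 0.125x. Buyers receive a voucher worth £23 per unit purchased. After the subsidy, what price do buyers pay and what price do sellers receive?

Pre-subsidy: 2231/7 - (2/7)x = 17.25 + 0.125x gives x* = 734 and P* = 109.
With the rebate, buyers effectively pay Pb = Ps − 23, where Ps is the price sellers receive.
On the curves, Pb = 2231/7 - (2/7)x and Ps = 17.25 + 0.125x; the wedge Ps − Pb = 23 gives 17.25 + 0.125x − (2231/7 - (2/7)x) = 23, so x' = 790.
Then Pb = 2231/7 − (2/7)·790 = 93 and Ps = 17.25 + 0.125·790 = 116.

Buyers pay £93; sellers receive £116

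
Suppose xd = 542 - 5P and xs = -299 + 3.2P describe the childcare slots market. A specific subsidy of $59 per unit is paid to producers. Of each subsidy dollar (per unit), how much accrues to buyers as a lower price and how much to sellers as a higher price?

Pre-subsidy: 542 - 5P = -299 + 3.2P gives P* = 4205/41, x* = 1197/41.
With the subsidy, sellers receive Ps = Pb + 59 for each unit, where Pb is the price buyers pay.
Supply in terms of Pb becomes xs = -299 + 3.2(Pb + 59) = -110.2 + 3.2Pb. Setting this equal to demand: 542 - 5Pb = -110.2 + 3.2Pb, so Pb = 3261/41.
Sellers receive Ps = 3261/41 + 59 = 5680/41; x' = 542 − 5·(3261/41) = 5917/41.
Buyers' price falls by P* − Pb = 4205/41 − 3261/41 = 944/41; sellers' price rises by Ps − P* = 5680/41 − 4205/41 = 1475/41.

Buyers gain 944/41 per unit; sellers gain 1475/41 per unit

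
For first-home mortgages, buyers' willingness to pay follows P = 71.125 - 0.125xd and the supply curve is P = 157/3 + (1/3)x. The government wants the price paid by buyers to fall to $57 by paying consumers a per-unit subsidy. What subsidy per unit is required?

Required subsidy s = $33 per unit

At a buyer price of 57, quantity demanded is 569 − 8·57 = 113.
Sellers supply 113 only when they receive Ps = 157/3 + (1/3)·113 = 90.
s = Ps − Pb = 90 − 57 = 33.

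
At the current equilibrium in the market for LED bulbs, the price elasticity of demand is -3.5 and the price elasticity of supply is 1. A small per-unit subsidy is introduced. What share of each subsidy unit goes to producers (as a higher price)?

Producer share = 7/9

For a small subsidy around the equilibrium, the benefit split depends on the relative slopes, which at a point are proportional to the elasticities.
Buyer share = εs/(εs + |εd|) = 1/(1 + 3.5) = 2/9; seller share = |εd|/(εs + |εd|) = 7/9.
So producers capture 7/9 of the subsidy.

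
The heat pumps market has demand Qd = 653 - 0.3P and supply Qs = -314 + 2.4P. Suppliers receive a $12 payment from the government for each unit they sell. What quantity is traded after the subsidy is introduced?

Pre-subsidy: 653 - 0.3P = -314 + 2.4P gives P* = 9670/27, Q* = 4910/9.
With the subsidy, sellers receive Ps = Pb + 12 for each unit, where Pb is the price buyers pay.
Supply in terms of Pb becomes Qs = -314 + 2.4(Pb + 12) = -285.2 + 2.4Pb. Setting this equal to demand: 653 - 0.3Pb = -285.2 + 2.4Pb, so Pb = 9382/27.
Sellers receive Ps = 9382/27 + 12 = 9706/27; Q' = 653 − 0.3·(9382/27) = 24694/45.

Q' = 24694/45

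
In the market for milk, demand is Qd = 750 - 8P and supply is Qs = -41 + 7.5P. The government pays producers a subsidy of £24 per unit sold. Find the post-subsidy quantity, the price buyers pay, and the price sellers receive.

Q' = 13474/31; buyers pay 1222/31; sellers receive 1966/31

Pre-subsidy: 750 - 8P = -41 + 7.5P gives P* = 1582/31, Q* = 10594/31.
With the subsidy, sellers receive Ps = Pb + 24 for each unit, where Pb is the price buyers pay.
Supply in terms of Pb becomes Qs = -41 + 7.5(Pb + 24) = 139 + 7.5Pb. Setting this equal to demand: 750 - 8Pb = 139 + 7.5Pb, so Pb = 1222/31.
Sellers receive Ps = 1222/31 + 24 = 1966/31; Q' = 750 − 8·(1222/31) = 13474/31.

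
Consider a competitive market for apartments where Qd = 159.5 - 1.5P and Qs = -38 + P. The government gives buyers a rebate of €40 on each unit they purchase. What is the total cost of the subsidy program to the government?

Pre-subsidy: 159.5 - 1.5P = -38 + P gives P* = 79, Q* = 41.
With the rebate, buyers effectively pay Pb = Ps − 40, where Ps is the price sellers receive.
Demand in terms of Ps becomes Qd = 159.5 − 1.5(Ps − 40) = 219.5 - 1.5Ps. Setting this equal to supply: 219.5 - 1.5Ps = -38 + Ps, so Ps = 103.
Buyers pay Pb = 103 − 40 = 63; Q' = -38 + 1·103 = 65.
Government outlay = subsidy × quantity = 40 × 65 = 2600.

Government cost = €2600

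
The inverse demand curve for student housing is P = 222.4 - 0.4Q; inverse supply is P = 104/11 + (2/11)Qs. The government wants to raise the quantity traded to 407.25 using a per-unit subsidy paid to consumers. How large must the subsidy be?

Required subsidy s = 24 per unit

At Q = 407.25, from the demand curve buyers pay Pb = 222.4 − 0.4·407.25 = 59.5; from the supply curve sellers need Ps = 104/11 + (2/11)·407.25 = 83.5.
The subsidy must fill the gap: s = Ps − Pb = 83.5 − 59.5 = 24.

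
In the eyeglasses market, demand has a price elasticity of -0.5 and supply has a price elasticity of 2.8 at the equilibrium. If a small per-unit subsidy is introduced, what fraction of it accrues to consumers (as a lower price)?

For a small subsidy around the equilibrium, the benefit split depends on the relative slopes, which at a point are proportional to the elasticities.
Buyer share = εs/(εs + |εd|) = 2.8/(2.8 + 0.5) = 28/33; seller share = |εd|/(εs + |εd|) = 5/33.

Consumer share = 28/33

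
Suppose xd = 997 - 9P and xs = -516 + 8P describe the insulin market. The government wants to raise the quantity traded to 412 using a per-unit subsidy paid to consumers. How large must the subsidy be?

At x = 412, invert demand for the buyer price: Pb = (997 − 412)/9 = 65; invert supply for the seller price: Ps = (412 − (-516))/8 = 116.
The subsidy must fill the gap: s = Ps − Pb = 116 − 65 = 51.

Required subsidy s = 51 per unit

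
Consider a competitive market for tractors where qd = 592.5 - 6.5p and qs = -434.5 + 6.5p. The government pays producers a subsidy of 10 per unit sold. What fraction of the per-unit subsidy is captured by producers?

Producer share = 0.5

Pre-subsidy: 592.5 - 6.5p = -434.5 + 6.5p gives p* = 79, q* = 79.
With the subsidy, sellers receive ps = pb + 10 for each unit, where pb is the price buyers pay.
Supply in terms of pb becomes qs = -434.5 + 6.5(pb + 10) = -369.5 + 6.5pb. Setting this equal to demand: 592.5 - 6.5pb = -369.5 + 6.5pb, so pb = 74.
Sellers receive ps = 74 + 10 = 84; q' = 592.5 − 6.5·74 = 111.5.
Buyers' price falls by p* − pb = 79 − 74 = 5; sellers' price rises by ps − p* = 84 − 79 = 5.
So producers capture 5/10 = 0.5 of each unit of subsidy.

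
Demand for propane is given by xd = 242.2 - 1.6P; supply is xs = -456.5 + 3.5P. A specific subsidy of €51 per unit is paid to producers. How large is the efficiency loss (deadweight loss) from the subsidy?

Pre-subsidy: 242.2 - 1.6P = -456.5 + 3.5P gives P* = 137, x* = 23.
With the subsidy, sellers receive Ps = Pb + 51 for each unit, where Pb is the price buyers pay.
Supply in terms of Pb becomes xs = -456.5 + 3.5(Pb + 51) = -278 + 3.5Pb. Setting this equal to demand: 242.2 - 1.6Pb = -278 + 3.5Pb, so Pb = 102.
Sellers receive Ps = 102 + 51 = 153; x' = 242.2 − 1.6·102 = 79.
The subsidy expands output by 79 − 23 = 56 past the efficient level; on those units the gap between marginal cost and willingness to pay runs from 0 up to 51.
DWL = ½ × 51 × 56 = 1428.

Deadweight loss = €1428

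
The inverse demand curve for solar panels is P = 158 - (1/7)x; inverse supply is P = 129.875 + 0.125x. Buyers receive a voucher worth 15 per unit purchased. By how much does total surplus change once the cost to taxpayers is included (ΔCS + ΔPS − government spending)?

Net change in total surplus = -420

Pre-subsidy: 158 - (1/7)x = 129.875 + 0.125x gives x* = 105 and P* = 143.
With the rebate, buyers effectively pay Pb = Ps − 15, where Ps is the price sellers receive.
On the curves, Pb = 158 - (1/7)x and Ps = 129.875 + 0.125x; the wedge Ps − Pb = 15 gives 129.875 + 0.125x − (158 - (1/7)x) = 15, so x' = 161.
Then Pb = 158 − (1/7)·161 = 135 and Ps = 129.875 + 0.125·161 = 150.
ΔCS = ½(105 + 161)(143 − 135) = 1064; ΔPS = ½(105 + 161)(150 − 143) = 931.
Government spending = 15 × 161 = 2415.
Net change = 1064 + 931 − 2415 = -420. The loss equals the DWL triangle ½·15·56.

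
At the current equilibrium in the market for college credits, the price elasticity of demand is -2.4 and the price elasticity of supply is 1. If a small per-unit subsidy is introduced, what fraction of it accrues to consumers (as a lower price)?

For a small subsidy around the equilibrium, the benefit split depends on the relative slopes, which at a point are proportional to the elasticities.
Buyer share = εs/(εs + |εd|) = 1/(1 + 2.4) = 5/17; seller share = |εd|/(εs + |εd|) = 12/17.

Consumer share = 5/17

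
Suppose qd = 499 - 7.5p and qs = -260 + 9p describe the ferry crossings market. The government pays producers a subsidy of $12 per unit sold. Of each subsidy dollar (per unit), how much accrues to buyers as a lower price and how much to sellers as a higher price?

Buyers gain 72/11 per unit; sellers gain 60/11 per unit

Pre-subsidy: 499 - 7.5p = -260 + 9p gives p* = 46, q* = 154.
With the subsidy, sellers receive ps = pb + 12 for each unit, where pb is the price buyers pay.
Supply in terms of pb becomes qs = -260 + 9(pb + 12) = -152 + 9pb. Setting this equal to demand: 499 - 7.5pb = -152 + 9pb, so pb = 434/11.
Sellers receive ps = 434/11 + 12 = 566/11; q' = 499 − 7.5·(434/11) = 2234/11.
Buyers' price falls by p* − pb = 46 − 434/11 = 72/11; sellers' price rises by ps − p* = 566/11 − 46 = 60/11.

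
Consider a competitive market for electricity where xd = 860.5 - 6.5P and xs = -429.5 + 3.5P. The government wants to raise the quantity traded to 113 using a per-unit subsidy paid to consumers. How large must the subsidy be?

Required subsidy s = 40 per unit

At x = 113, invert demand for the buyer price: Pb = (860.5 − 113)/6.5 = 115; invert supply for the seller price: Ps = (113 − (-429.5))/3.5 = 155.
The subsidy must fill the gap: s = Ps − Pb = 155 − 115 = 40.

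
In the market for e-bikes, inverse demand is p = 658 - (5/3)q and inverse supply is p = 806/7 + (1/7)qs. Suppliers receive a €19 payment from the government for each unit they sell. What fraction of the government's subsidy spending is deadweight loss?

DWL / government spending = 7/414

Pre-subsidy: 658 - (5/3)q = 806/7 + (1/7)q gives q* = 300 and p* = 158.
With the subsidy, sellers receive ps = pb + 19 for each unit, where pb is the price buyers pay.
On the curves, pb = 658 - (5/3)q and ps = 806/7 + (1/7)q; the wedge ps − pb = 19 gives 806/7 + (1/7)q − (658 - (5/3)q) = 19, so q' = 310.5.
Then pb = 658 − (5/3)·310.5 = 140.5 and ps = 806/7 + (1/7)·310.5 = 159.5.
ΔCS = ½(300 + 310.5)(158 − 140.5) = 5341.875; ΔPS = ½(300 + 310.5)(159.5 − 158) = 457.875.
Government spending = 19 × 310.5 = 5899.5.
DWL = ½ × 19 × (310.5 − 300) = 99.75; fraction = 99.75 / 5899.5 = 7/414.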